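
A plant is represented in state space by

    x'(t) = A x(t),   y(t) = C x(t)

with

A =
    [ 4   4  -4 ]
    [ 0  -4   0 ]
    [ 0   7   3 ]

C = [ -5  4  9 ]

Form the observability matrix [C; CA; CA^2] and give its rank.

2

CA = [[-20, 27, 47]]
CA^2 = [[-80, 141, 221]]
Observability matrix O = [C; CA; CA^2] = [[-5, 4, 9], [-20, 27, 47], [-80, 141, 221]]
The columns c1, c2, c3 of O are linearly dependent: c1 - c2 + c3 = 0 (check each entry), so rank(O) ≤ 2.
The 2×2 minor from rows 1, 2, columns 1, 2 is (-5)·27 - 4·(-20) = -135 - (-80) = -55 ≠ 0, so rank(O) = 2.
rank(O) = 2 < n = 3, so the pair (A, C) is not completely observable.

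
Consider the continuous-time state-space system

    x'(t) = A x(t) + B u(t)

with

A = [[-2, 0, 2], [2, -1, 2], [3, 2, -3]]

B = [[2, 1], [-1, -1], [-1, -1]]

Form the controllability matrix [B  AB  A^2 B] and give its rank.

3

AB = [[-6, -4], [3, 1], [7, 4]]
A^2B = [[26, 16], [-1, -1], [-33, -22]]
Controllability matrix C = [B  AB  A^2B] = [[2, 1, -6, -4, 26, 16], [-1, -1, 3, 1, -1, -1], [-1, -1, 7, 4, -33, -22]]
Take the 3×3 submatrix of C formed by columns 1, 2, 3: [[2, 1, -6], [-1, -1, 3], [-1, -1, 7]]. Its determinant is 2·((-1)·7 - 3·(-1)) - 1·((-1)·7 - 3·(-1)) + (-6)·((-1)·(-1) - (-1)·(-1)) = 2·(-4) - 1·(-4) + (-6)·0 = -4 ≠ 0.
So rank(C) ≥ 3; since C has 3 rows, rank(C) = 3.
rank(C) = 3 = n, so the pair (A, B) is completely controllable.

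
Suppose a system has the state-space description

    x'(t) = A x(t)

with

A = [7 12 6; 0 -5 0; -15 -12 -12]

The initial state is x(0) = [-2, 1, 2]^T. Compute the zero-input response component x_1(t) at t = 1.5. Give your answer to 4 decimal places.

0.2661

det(sI - A) = s^3 - (tr A)s^2 + (M11 + M22 + M33)s - det A, where Mii is the 2×2 principal minor of A obtained by deleting row i and column i.
tr A = 7 + (-5) + (-12) = -10; M11 = (-5)·(-12) - 0·(-12) = 60 - 0 = 60; M22 = 7·(-12) - 6·(-15) = -84 - (-90) = 6; M33 = 7·(-5) - 12·0 = -35 - 0 = -35; sum of minors = 31.
det A = 7·((-5)·(-12) - 0·(-12)) - 12·(0·(-12) - 0·(-15)) + 6·(0·(-12) - (-5)·(-15)) = 7·60 - 12·0 + 6·(-75) = -30.
So p(s) = det(sI - A) = s^3 + 10s^2 + 31s + 30.
Rational-root test: any integer root divides 30. Testing small divisors, s = -2 works: p(-2) = -8 + 40 + (-62) + 30 = 0, so (s + 2) is a factor.
Dividing, p(s) = (s + 2)(s^2 + 8s + 15).
Factor s^2 + 8s + 15: two numbers with sum -8 and product 15 are -3 and -5, so s^2 + 8s + 15 = (s + 3)(s + 5).
Hence p(s) = (s + 2) (s + 3) (s + 5), with roots -5, -3, -2.
The eigenvalues -5, -3, -2 are distinct and real, so A is diagonalisable and x(t) = e^{At} x(0) = V diag(e^{λ_i t}) V^{-1} x(0), where the columns of V are the eigenvectors.
λ = -5: A - (-5)I = [[12, 12, 6], [0, 0, 0], [-15, -12, -7]]. v must be orthogonal to every row; (row 1) × (row 3) = [-12, -6, 36], so take v_1 = [2, 1, -6]^T.
λ = -3: A - (-3)I = [[10, 12, 6], [0, -2, 0], [-15, -12, -9]]. v must be orthogonal to every row; (row 1) × (row 2) = [12, 0, -20], so take v_2 = [3, 0, -5]^T.
λ = -2: A - (-2)I = [[9, 12, 6], [0, -3, 0], [-15, -12, -10]]. v must be orthogonal to every row; (row 1) × (row 2) = [18, 0, -27], so take v_3 = [2, 0, -3]^T.
V = [v_1 v_2 v_3] = [[2, 3, 2], [1, 0, 0], [-6, -5, -3]] has det V = -1, so V^{-1} = adj(V)/det V = [[0, 1, 0], [-3, -6, -2], [5, 8, 3]].
Modal coordinates z(0) = V^{-1} x(0): 0·(-2) + 1·1 + 0·2 = 1; (-3)·(-2) + (-6)·1 + (-2)·2 = -4; 5·(-2) + 8·1 + 3·2 = 4; so z(0) = [1, -4, 4]^T.
x_1(t) = Σ_i (v_i)_1 · z_i(0) · e^{λ_i t} (row 1 of V times the modal terms).
x_1(1.5) = 2·1·e^{-5·1.5} + 3·(-4)·e^{-3·1.5} + 2·4·e^{-2·1.5} = 2·0.000553 + (-12)·0.011109 + 8·0.049787 = 0.2661.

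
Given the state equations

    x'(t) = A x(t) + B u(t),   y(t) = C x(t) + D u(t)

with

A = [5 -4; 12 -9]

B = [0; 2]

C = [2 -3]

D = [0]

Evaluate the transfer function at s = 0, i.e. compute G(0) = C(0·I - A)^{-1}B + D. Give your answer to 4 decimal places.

G(0) = C(-A)^{-1}B + D = -C A^{-1} B + D.
det A = 3, so A^{-1} = (1/3)·adj(A) = [[-3, 4/3], [-4, 5/3]]
A^{-1} B = [8/3, 10/3]^T
C A^{-1} B = -14/3
G(0) = D - C A^{-1} B = 0 - (-14/3) = 14/3 ≈ 4.6667

4.6667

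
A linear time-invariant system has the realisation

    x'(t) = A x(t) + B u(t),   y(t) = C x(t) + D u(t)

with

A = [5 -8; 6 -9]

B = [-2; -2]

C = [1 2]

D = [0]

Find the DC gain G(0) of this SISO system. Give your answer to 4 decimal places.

G(0) = C(-A)^{-1}B + D = -C A^{-1} B + D.
det A = 3, so A^{-1} = (1/3)·adj(A) = [[-3, 8/3], [-2, 5/3]]
A^{-1} B = [2/3, 2/3]^T
C A^{-1} B = 2
G(0) = D - C A^{-1} B = 0 - (2) = -2

-2.0000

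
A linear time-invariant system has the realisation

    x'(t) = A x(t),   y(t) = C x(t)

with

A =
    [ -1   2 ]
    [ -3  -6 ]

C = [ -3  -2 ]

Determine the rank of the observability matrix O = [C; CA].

1

CA = [[9, 6]]
Observability matrix O = [C; CA] = [[-3, -2], [9, 6]]
Every row of O is a scalar multiple of row 1 = [-3, -2] (multipliers 1, -3), so the rows span a one-dimensional space.
O ≠ 0, hence rank(O) = 1.
rank(O) = 1 < n = 2, so the pair (A, C) is not completely observable.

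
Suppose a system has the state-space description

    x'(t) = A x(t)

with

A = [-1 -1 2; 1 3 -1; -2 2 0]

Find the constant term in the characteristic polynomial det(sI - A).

Expand det(sI - A) for the 3×3 matrix.
p(s) = s^3 - 2s^2 + 4s - 12.
(Check: constant term = det(-A) = (-1)^3 det A = -12; coefficient of s^2 = -tr A = -2.)
The constant term is -12.

-12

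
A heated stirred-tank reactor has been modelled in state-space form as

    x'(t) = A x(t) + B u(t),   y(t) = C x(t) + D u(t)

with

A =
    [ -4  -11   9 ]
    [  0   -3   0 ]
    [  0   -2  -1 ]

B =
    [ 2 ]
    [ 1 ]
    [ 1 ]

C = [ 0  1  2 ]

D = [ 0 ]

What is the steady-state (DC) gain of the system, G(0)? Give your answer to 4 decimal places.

G(0) = C(-A)^{-1}B + D = -C A^{-1} B + D.
det A = -12, so A^{-1} = (1/-12)·adj(A) = [[-1/4, 29/12, -9/4], [0, -1/3, 0], [0, 2/3, -1]]
A^{-1} B = [-1/3, -1/3, -1/3]^T
C A^{-1} B = -1
G(0) = D - C A^{-1} B = 0 - (-1) = 1

1.0000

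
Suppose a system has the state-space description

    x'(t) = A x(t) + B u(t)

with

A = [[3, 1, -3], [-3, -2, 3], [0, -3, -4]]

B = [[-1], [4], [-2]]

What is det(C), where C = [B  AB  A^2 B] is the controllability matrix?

AB = [[7], [-11], [-4]]
A^2B = [[22], [-11], [49]]
Controllability matrix C = [B  AB  A^2B] = [[-1, 7, 22], [4, -11, -11], [-2, -4, 49]]
Expanding along the first row, det(C) = (-1)·((-11)·49 - (-11)·(-4)) - 7·(4·49 - (-11)·(-2)) + 22·(4·(-4) - (-11)·(-2)) = (-1)·(-583) - 7·174 + 22·(-38) = -1471
Since det(C) ≠ 0, rank(C) = 3 and the system is completely controllable.

-1471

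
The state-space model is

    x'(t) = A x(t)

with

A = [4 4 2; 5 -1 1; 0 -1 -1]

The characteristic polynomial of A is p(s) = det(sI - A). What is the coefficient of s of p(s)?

Expand det(sI - A) for the 3×3 matrix.
p(s) = s^3 - 2s^2 - 26s - 18.
(Check: constant term = det(-A) = (-1)^3 det A = -18; coefficient of s^2 = -tr A = -2.)
The coefficient of s is -26.

-26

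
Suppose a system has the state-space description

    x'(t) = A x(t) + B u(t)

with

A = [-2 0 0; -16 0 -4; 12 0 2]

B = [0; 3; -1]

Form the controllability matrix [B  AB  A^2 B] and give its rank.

2

AB = [[0], [4], [-2]]
A^2B = [[0], [8], [-4]]
Controllability matrix C = [B  AB  A^2B] = [[0, 0, 0], [3, 4, 8], [-1, -2, -4]]
Row 1 of C is identically zero, so rank(C) ≤ 2.
The 2×2 minor from rows 2, 3, columns 1, 2 is 3·(-2) - 4·(-1) = -6 - (-4) = -2 ≠ 0, so rank(C) = 2.
rank(C) = 2 < n = 3, so the pair (A, B) is not completely controllable.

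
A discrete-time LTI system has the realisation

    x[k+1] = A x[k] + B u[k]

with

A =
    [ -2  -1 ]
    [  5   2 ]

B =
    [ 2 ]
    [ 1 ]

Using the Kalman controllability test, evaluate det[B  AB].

29

AB = [[-5], [12]]
Controllability matrix C = [B  AB] = [[2, -5], [1, 12]]
det(C) = 2·12 - (-5)·1 = 24 - (-5) = 29
Since det(C) ≠ 0, rank(C) = 2 and the system is completely controllable.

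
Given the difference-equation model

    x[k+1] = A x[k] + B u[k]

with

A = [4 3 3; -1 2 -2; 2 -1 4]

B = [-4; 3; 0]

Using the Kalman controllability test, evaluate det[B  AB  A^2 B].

159

AB = [[-7], [10], [-11]]
A^2B = [[-31], [49], [-68]]
Controllability matrix C = [B  AB  A^2B] = [[-4, -7, -31], [3, 10, 49], [0, -11, -68]]
Expanding along the first row, det(C) = (-4)·(10·(-68) - 49·(-11)) - (-7)·(3·(-68) - 49·0) + (-31)·(3·(-11) - 10·0) = (-4)·(-141) - (-7)·(-204) + (-31)·(-33) = 159
Since det(C) ≠ 0, rank(C) = 3 and the system is completely controllable.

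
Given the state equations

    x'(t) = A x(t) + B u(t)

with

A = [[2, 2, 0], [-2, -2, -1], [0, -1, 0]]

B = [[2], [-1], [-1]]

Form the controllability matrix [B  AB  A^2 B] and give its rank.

3

AB = [[2], [-1], [1]]
A^2B = [[2], [-3], [1]]
Controllability matrix C = [B  AB  A^2B] = [[2, 2, 2], [-1, -1, -3], [-1, 1, 1]]
det(C) = 2·((-1)·1 - (-3)·1) - 2·((-1)·1 - (-3)·(-1)) + 2·((-1)·1 - (-1)·(-1)) = 2·2 - 2·(-4) + 2·(-2) = 8 ≠ 0, so rank(C) = 3.
rank(C) = 3 = n, so the pair (A, B) is completely controllable.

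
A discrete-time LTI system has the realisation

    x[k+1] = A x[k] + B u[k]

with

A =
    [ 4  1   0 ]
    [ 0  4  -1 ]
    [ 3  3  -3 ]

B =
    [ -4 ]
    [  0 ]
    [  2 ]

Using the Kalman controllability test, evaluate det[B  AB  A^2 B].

-1304

AB = [[-16], [-2], [-18]]
A^2B = [[-66], [10], [0]]
Controllability matrix C = [B  AB  A^2B] = [[-4, -16, -66], [0, -2, 10], [2, -18, 0]]
Expanding along the first row, det(C) = (-4)·((-2)·0 - 10·(-18)) - (-16)·(0·0 - 10·2) + (-66)·(0·(-18) - (-2)·2) = (-4)·180 - (-16)·(-20) + (-66)·4 = -1304
Since det(C) ≠ 0, rank(C) = 3 and the system is completely controllable.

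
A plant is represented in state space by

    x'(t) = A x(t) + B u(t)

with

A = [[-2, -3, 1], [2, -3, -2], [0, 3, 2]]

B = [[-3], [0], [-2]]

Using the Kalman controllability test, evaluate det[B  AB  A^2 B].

-500

AB = [[4], [-2], [-4]]
A^2B = [[-6], [22], [-14]]
Controllability matrix C = [B  AB  A^2B] = [[-3, 4, -6], [0, -2, 22], [-2, -4, -14]]
Expanding along the first row, det(C) = (-3)·((-2)·(-14) - 22·(-4)) - 4·(0·(-14) - 22·(-2)) + (-6)·(0·(-4) - (-2)·(-2)) = (-3)·116 - 4·44 + (-6)·(-4) = -500
Since det(C) ≠ 0, rank(C) = 3 and the system is completely controllable.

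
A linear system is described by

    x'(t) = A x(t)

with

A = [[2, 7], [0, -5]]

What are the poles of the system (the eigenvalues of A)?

-5, 2

det(sI - A) = s^2 - (tr A)s + det A, with tr A = 2 + (-5) = -3 and det A = 2·(-5) - 7·0 = -10 - 0 = -10.
So p(s) = det(sI - A) = s^2 + 3s - 10.
Factor s^2 + 3s - 10: two numbers with sum -3 and product -10 are 2 and -5, so s^2 + 3s - 10 = (s - 2)(s + 5).
Hence p(s) = (s - 2) (s + 5), with roots -5, 2.
At least one eigenvalue has non-negative real part, so the system is not asymptotically stable.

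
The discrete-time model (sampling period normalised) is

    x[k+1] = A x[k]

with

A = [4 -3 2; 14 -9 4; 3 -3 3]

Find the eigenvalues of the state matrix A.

det(zI - A) = z^3 - (tr A)z^2 + (M11 + M22 + M33)z - det A, where Mii is the 2×2 principal minor of A obtained by deleting row i and column i.
tr A = 4 + (-9) + 3 = -2; M11 = (-9)·3 - 4·(-3) = -27 - (-12) = -15; M22 = 4·3 - 2·3 = 12 - 6 = 6; M33 = 4·(-9) - (-3)·14 = -36 - (-42) = 6; sum of minors = -3.
det A = 4·((-9)·3 - 4·(-3)) - (-3)·(14·3 - 4·3) + 2·(14·(-3) - (-9)·3) = 4·(-15) - (-3)·30 + 2·(-15) = 0.
So p(z) = det(zI - A) = z^3 + 2z^2 - 3z.
The constant term is 0, so p(z) = z(z^2 + 2z - 3).
Factor z^2 + 2z - 3: two numbers with sum -2 and product -3 are 1 and -3, so z^2 + 2z - 3 = (z - 1)(z + 3).
Hence p(z) = z (z - 1) (z + 3), with roots -3, 0, 1.

-3, 0, 1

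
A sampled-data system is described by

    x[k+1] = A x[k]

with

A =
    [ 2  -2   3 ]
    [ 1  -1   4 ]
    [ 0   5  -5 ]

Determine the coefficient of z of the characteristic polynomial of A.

-25

Expand det(zI - A) for the 3×3 matrix.
p(z) = z^3 + 4z^2 - 25z + 25.
(Check: constant term = det(-A) = (-1)^3 det A = 25; coefficient of z^2 = -tr A = 4.)
The coefficient of z is -25.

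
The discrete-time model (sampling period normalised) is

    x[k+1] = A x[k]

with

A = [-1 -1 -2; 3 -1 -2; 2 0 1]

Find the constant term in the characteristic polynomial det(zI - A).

-4

Expand det(zI - A) for the 3×3 matrix.
p(z) = z^3 + z^2 + 6z - 4.
(Check: constant term = det(-A) = (-1)^3 det A = -4; coefficient of z^2 = -tr A = 1.)
The constant term is -4.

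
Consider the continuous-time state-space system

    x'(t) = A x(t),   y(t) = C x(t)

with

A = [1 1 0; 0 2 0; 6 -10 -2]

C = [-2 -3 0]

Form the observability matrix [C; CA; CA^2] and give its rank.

2

CA = [[-2, -8, 0]]
CA^2 = [[-2, -18, 0]]
Observability matrix O = [C; CA; CA^2] = [[-2, -3, 0], [-2, -8, 0], [-2, -18, 0]]
Column 3 of O is identically zero, so rank(O) ≤ 2.
The 2×2 minor from rows 1, 2, columns 1, 2 is (-2)·(-8) - (-3)·(-2) = 16 - 6 = 10 ≠ 0, so rank(O) = 2.
rank(O) = 2 < n = 3, so the pair (A, C) is not completely observable.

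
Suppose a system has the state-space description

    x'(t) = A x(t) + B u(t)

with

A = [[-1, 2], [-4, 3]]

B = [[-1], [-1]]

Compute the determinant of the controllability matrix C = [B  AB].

-2

AB = [[-1], [1]]
Controllability matrix C = [B  AB] = [[-1, -1], [-1, 1]]
det(C) = (-1)·1 - (-1)·(-1) = -1 - 1 = -2
Since det(C) ≠ 0, rank(C) = 2 and the system is completely controllable.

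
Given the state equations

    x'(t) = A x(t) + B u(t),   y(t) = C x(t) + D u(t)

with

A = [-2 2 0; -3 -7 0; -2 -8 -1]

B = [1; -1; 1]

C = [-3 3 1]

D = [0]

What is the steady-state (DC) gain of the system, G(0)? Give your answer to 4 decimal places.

1.0000

G(0) = C(-A)^{-1}B + D = -C A^{-1} B + D.
det A = -20, so A^{-1} = (1/-20)·adj(A) = [[-7/20, -1/10, 0], [3/20, -1/10, 0], [-1/2, 1, -1]]
A^{-1} B = [-1/4, 1/4, -5/2]^T
C A^{-1} B = -1
G(0) = D - C A^{-1} B = 0 - (-1) = 1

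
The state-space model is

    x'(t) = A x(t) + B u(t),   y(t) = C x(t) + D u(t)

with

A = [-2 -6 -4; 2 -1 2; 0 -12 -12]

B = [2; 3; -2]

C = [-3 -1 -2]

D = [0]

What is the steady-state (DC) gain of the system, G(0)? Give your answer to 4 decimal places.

0.6000

G(0) = C(-A)^{-1}B + D = -C A^{-1} B + D.
det A = -120, so A^{-1} = (1/-120)·adj(A) = [[-3/10, 1/5, 2/15], [-1/5, -1/5, 1/30], [1/5, 1/5, -7/60]]
A^{-1} B = [-4/15, -16/15, 37/30]^T
C A^{-1} B = -3/5
G(0) = D - C A^{-1} B = 0 - (-3/5) = 3/5 ≈ 0.6000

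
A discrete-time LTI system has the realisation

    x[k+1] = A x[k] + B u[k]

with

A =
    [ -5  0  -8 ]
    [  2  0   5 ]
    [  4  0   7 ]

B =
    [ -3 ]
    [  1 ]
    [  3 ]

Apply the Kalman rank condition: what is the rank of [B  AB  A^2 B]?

2

AB = [[-9], [9], [9]]
A^2B = [[-27], [27], [27]]
Controllability matrix C = [B  AB  A^2B] = [[-3, -9, -27], [1, 9, 27], [3, 9, 27]]
The rows r1, r2, r3 of C are linearly dependent: r1 + r3 = 0 (check each entry), so rank(C) ≤ 2.
The 2×2 minor from rows 1, 2, columns 1, 2 is (-3)·9 - (-9)·1 = -27 - (-9) = -18 ≠ 0, so rank(C) = 2.
rank(C) = 2 < n = 3, so the pair (A, B) is not completely controllable.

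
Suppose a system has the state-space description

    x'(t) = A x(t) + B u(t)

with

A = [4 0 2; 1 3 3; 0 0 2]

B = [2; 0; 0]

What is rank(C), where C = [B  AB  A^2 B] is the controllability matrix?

2

AB = [[8], [2], [0]]
A^2B = [[32], [14], [0]]
Controllability matrix C = [B  AB  A^2B] = [[2, 8, 32], [0, 2, 14], [0, 0, 0]]
Row 3 of C is identically zero, so rank(C) ≤ 2.
The 2×2 minor from rows 1, 2, columns 1, 2 is 2·2 - 8·0 = 4 - 0 = 4 ≠ 0, so rank(C) = 2.
rank(C) = 2 < n = 3, so the pair (A, B) is not completely controllable.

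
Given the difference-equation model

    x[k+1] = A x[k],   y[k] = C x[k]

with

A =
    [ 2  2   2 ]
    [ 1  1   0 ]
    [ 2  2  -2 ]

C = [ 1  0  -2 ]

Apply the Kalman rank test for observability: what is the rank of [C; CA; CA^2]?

3

CA = [[-2, -2, 6]]
CA^2 = [[6, 6, -16]]
Observability matrix O = [C; CA; CA^2] = [[1, 0, -2], [-2, -2, 6], [6, 6, -16]]
det(O) = 1·((-2)·(-16) - 6·6) - 0·((-2)·(-16) - 6·6) + (-2)·((-2)·6 - (-2)·6) = 1·(-4) - 0·(-4) + (-2)·0 = -4 ≠ 0, so rank(O) = 3.
rank(O) = 3 = n, so the pair (A, C) is completely observable.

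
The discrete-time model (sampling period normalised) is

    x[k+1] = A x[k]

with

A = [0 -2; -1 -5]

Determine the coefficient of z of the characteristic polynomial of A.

For a 2×2 matrix, det(zI - A) = z^2 - (tr A)z + det A.
tr A = -5, det A = -2.
So p(z) = z^2 + 5z - 2.
The coefficient of z is 5.

5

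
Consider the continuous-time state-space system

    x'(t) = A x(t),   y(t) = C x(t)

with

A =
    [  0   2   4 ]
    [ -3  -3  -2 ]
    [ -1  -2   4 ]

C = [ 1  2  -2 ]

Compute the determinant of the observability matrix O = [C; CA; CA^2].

-384

CA = [[-4, 0, -8]]
CA^2 = [[8, 8, -48]]
Observability matrix O = [C; CA; CA^2] = [[1, 2, -2], [-4, 0, -8], [8, 8, -48]]
Expanding along the first row, det(O) = 1·(0·(-48) - (-8)·8) - 2·((-4)·(-48) - (-8)·8) + (-2)·((-4)·8 - 0·8) = 1·64 - 2·256 + (-2)·(-32) = -384
Since det(O) ≠ 0, rank(O) = 3 and the system is completely observable.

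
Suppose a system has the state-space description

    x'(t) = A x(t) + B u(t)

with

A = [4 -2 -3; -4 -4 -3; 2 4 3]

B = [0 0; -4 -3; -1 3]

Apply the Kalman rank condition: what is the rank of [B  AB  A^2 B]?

AB = [[11, -3], [19, 3], [-19, -3]]
A^2B = [[63, -9], [-63, 9], [41, -3]]
Controllability matrix C = [B  AB  A^2B] = [[0, 0, 11, -3, 63, -9], [-4, -3, 19, 3, -63, 9], [-1, 3, -19, -3, 41, -3]]
Take the 3×3 submatrix of C formed by columns 1, 2, 3: [[0, 0, 11], [-4, -3, 19], [-1, 3, -19]]. Its determinant is 0·((-3)·(-19) - 19·3) - 0·((-4)·(-19) - 19·(-1)) + 11·((-4)·3 - (-3)·(-1)) = 0·0 - 0·95 + 11·(-15) = -165 ≠ 0.
So rank(C) ≥ 3; since C has 3 rows, rank(C) = 3.
rank(C) = 3 = n, so the pair (A, B) is completely controllable.

3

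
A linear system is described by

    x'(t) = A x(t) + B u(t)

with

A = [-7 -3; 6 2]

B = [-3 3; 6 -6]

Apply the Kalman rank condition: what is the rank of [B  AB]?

1

AB = [[3, -3], [-6, 6]]
Controllability matrix C = [B  AB] = [[-3, 3, 3, -3], [6, -6, -6, 6]]
Every column of C is a scalar multiple of column 1 = [-3, 6] (multipliers 1, -1, -1, 1), so the columns span a one-dimensional space.
C ≠ 0, hence rank(C) = 1.
rank(C) = 1 < n = 2, so the pair (A, B) is not completely controllable.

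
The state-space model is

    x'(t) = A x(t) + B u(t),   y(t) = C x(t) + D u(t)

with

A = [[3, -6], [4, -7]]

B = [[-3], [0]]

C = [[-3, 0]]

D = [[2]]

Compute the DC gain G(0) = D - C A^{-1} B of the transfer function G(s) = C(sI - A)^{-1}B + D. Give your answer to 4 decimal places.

G(0) = C(-A)^{-1}B + D = -C A^{-1} B + D.
det A = 3, so A^{-1} = (1/3)·adj(A) = [[-7/3, 2], [-4/3, 1]]
A^{-1} B = [7, 4]^T
C A^{-1} B = -21
G(0) = D - C A^{-1} B = 2 - (-21) = 23

23.0000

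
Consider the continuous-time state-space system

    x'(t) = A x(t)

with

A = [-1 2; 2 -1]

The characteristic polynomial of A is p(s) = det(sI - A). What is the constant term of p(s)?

For a 2×2 matrix, det(sI - A) = s^2 - (tr A)s + det A.
tr A = -2, det A = -3.
So p(s) = s^2 + 2s - 3.
The constant term is -3.

-3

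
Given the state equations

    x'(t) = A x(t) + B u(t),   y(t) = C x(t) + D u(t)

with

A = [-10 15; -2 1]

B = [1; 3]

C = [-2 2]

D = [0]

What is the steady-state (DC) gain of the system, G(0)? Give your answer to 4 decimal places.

G(0) = C(-A)^{-1}B + D = -C A^{-1} B + D.
det A = 20, so A^{-1} = (1/20)·adj(A) = [[1/20, -3/4], [1/10, -1/2]]
A^{-1} B = [-11/5, -7/5]^T
C A^{-1} B = 8/5
G(0) = D - C A^{-1} B = 0 - (8/5) = -8/5 ≈ -1.6000

-1.6000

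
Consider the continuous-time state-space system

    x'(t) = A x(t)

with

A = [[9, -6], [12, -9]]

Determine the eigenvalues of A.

det(sI - A) = s^2 - (tr A)s + det A, with tr A = 9 + (-9) = 0 and det A = 9·(-9) - (-6)·12 = -81 - (-72) = -9.
So p(s) = det(sI - A) = s^2 - 9.
Factor s^2 - 9: two numbers with sum 0 and product -9 are 3 and -3, so s^2 - 9 = (s - 3)(s + 3).
Hence p(s) = (s - 3) (s + 3), with roots -3, 3.
At least one eigenvalue has non-negative real part, so the system is not asymptotically stable.

-3, 3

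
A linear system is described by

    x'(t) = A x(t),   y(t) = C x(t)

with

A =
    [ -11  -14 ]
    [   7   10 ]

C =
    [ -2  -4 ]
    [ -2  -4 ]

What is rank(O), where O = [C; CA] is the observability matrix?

CA = [[-6, -12], [-6, -12]]
Observability matrix O = [C; CA] = [[-2, -4], [-2, -4], [-6, -12], [-6, -12]]
Every row of O is a scalar multiple of row 1 = [-2, -4] (multipliers 1, 1, 3, 3), so the rows span a one-dimensional space.
O ≠ 0, hence rank(O) = 1.
rank(O) = 1 < n = 2, so the pair (A, C) is not completely observable.

1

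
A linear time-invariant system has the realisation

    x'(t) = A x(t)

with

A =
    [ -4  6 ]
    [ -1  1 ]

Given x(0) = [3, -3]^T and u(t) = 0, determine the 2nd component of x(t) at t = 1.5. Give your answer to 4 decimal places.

-2.2295

det(sI - A) = s^2 - (tr A)s + det A, with tr A = (-4) + 1 = -3 and det A = (-4)·1 - 6·(-1) = -4 - (-6) = 2.
So p(s) = det(sI - A) = s^2 + 3s + 2.
Factor s^2 + 3s + 2: two numbers with sum -3 and product 2 are -1 and -2, so s^2 + 3s + 2 = (s + 1)(s + 2).
Hence p(s) = (s + 1) (s + 2), with roots -2, -1.
The eigenvalues -2, -1 are distinct and real, so A is diagonalisable and x(t) = e^{At} x(0) = V diag(e^{λ_i t}) V^{-1} x(0), where the columns of V are the eigenvectors.
λ = -2: A - (-2)I = [[-2, 6], [-1, 3]]. Row 1 gives (-2)·v1 + 6·v2 = 0, so take v_1 = [-3, -1]^T.
λ = -1: A - (-1)I = [[-3, 6], [-1, 2]]. Row 1 gives (-3)·v1 + 6·v2 = 0, so take v_2 = [2, 1]^T.
V = [v_1 v_2] = [[-3, 2], [-1, 1]] has det V = -1, so V^{-1} = adj(V)/det V = [[-1, 2], [-1, 3]].
Modal coordinates z(0) = V^{-1} x(0): (-1)·3 + 2·(-3) = -9; (-1)·3 + 3·(-3) = -12; so z(0) = [-9, -12]^T.
x_2(t) = Σ_i (v_i)_2 · z_i(0) · e^{λ_i t} (row 2 of V times the modal terms).
x_2(1.5) = (-1)·(-9)·e^{-2·1.5} + 1·(-12)·e^{-1·1.5} = 9·0.049787 + (-12)·0.223130 = -2.2295.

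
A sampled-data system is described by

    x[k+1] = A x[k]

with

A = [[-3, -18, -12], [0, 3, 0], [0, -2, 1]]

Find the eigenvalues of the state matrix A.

det(zI - A) = z^3 - (tr A)z^2 + (M11 + M22 + M33)z - det A, where Mii is the 2×2 principal minor of A obtained by deleting row i and column i.
tr A = (-3) + 3 + 1 = 1; M11 = 3·1 - 0·(-2) = 3 - 0 = 3; M22 = (-3)·1 - (-12)·0 = -3 - 0 = -3; M33 = (-3)·3 - (-18)·0 = -9 - 0 = -9; sum of minors = -9.
det A = (-3)·(3·1 - 0·(-2)) - (-18)·(0·1 - 0·0) + (-12)·(0·(-2) - 3·0) = (-3)·3 - (-18)·0 + (-12)·0 = -9.
So p(z) = det(zI - A) = z^3 - z^2 - 9z + 9.
Rational-root test: any integer root divides 9. Testing small divisors, z = 1 works: p(1) = 1 + (-1) + (-9) + 9 = 0, so (z - 1) is a factor.
Dividing, p(z) = (z - 1)(z^2 - 9).
Factor z^2 - 9: two numbers with sum 0 and product -9 are 3 and -3, so z^2 - 9 = (z - 3)(z + 3).
Hence p(z) = (z - 3) (z - 1) (z + 3), with roots -3, 1, 3.

-3, 1, 3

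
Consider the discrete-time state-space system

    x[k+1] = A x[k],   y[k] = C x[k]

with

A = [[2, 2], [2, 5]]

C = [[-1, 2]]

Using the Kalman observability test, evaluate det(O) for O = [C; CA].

-12

CA = [[2, 8]]
Observability matrix O = [C; CA] = [[-1, 2], [2, 8]]
det(O) = (-1)·8 - 2·2 = -8 - 4 = -12
Since det(O) ≠ 0, rank(O) = 2 and the system is completely observable.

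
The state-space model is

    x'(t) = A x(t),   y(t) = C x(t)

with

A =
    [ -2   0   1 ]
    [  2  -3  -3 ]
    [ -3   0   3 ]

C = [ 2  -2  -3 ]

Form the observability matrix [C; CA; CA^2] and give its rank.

CA = [[1, 6, -1]]
CA^2 = [[13, -18, -20]]
Observability matrix O = [C; CA; CA^2] = [[2, -2, -3], [1, 6, -1], [13, -18, -20]]
det(O) = 2·(6·(-20) - (-1)·(-18)) - (-2)·(1·(-20) - (-1)·13) + (-3)·(1·(-18) - 6·13) = 2·(-138) - (-2)·(-7) + (-3)·(-96) = -2 ≠ 0, so rank(O) = 3.
rank(O) = 3 = n, so the pair (A, C) is completely observable.

3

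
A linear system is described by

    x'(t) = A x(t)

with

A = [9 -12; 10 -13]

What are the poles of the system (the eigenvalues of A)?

det(sI - A) = s^2 - (tr A)s + det A, with tr A = 9 + (-13) = -4 and det A = 9·(-13) - (-12)·10 = -117 - (-120) = 3.
So p(s) = det(sI - A) = s^2 + 4s + 3.
Factor s^2 + 4s + 3: two numbers with sum -4 and product 3 are -1 and -3, so s^2 + 4s + 3 = (s + 1)(s + 3).
Hence p(s) = (s + 1) (s + 3), with roots -3, -1.
All eigenvalues have negative real part, so the system is asymptotically stable.

-3, -1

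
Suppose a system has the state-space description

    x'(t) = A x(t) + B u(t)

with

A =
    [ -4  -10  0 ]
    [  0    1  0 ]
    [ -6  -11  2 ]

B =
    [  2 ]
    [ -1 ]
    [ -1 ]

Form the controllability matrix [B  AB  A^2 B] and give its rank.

2

AB = [[2], [-1], [-3]]
A^2B = [[2], [-1], [-7]]
Controllability matrix C = [B  AB  A^2B] = [[2, 2, 2], [-1, -1, -1], [-1, -3, -7]]
The rows r1, r2, r3 of C are linearly dependent: r1 + 2·r2 = 0 (check each entry), so rank(C) ≤ 2.
The 2×2 minor from rows 1, 3, columns 1, 2 is 2·(-3) - 2·(-1) = -6 - (-2) = -4 ≠ 0, so rank(C) = 2.
rank(C) = 2 < n = 3, so the pair (A, B) is not completely controllable.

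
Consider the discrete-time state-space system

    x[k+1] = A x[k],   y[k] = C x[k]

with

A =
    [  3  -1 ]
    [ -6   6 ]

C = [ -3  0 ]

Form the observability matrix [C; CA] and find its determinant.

CA = [[-9, 3]]
Observability matrix O = [C; CA] = [[-3, 0], [-9, 3]]
det(O) = (-3)·3 - 0·(-9) = -9 - 0 = -9
Since det(O) ≠ 0, rank(O) = 2 and the system is completely observable.

-9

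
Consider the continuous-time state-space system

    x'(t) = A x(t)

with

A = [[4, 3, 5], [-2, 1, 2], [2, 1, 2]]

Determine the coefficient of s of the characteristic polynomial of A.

Expand det(sI - A) for the 3×3 matrix.
p(s) = s^3 - 7s^2 + 8s - 4.
(Check: constant term = det(-A) = (-1)^3 det A = -4; coefficient of s^2 = -tr A = -7.)
The coefficient of s is 8.

8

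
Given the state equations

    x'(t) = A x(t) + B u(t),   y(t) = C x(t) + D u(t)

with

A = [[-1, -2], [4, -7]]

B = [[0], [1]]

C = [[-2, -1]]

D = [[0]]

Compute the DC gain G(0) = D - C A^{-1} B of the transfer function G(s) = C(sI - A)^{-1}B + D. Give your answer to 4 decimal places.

0.2000

G(0) = C(-A)^{-1}B + D = -C A^{-1} B + D.
det A = 15, so A^{-1} = (1/15)·adj(A) = [[-7/15, 2/15], [-4/15, -1/15]]
A^{-1} B = [2/15, -1/15]^T
C A^{-1} B = -1/5
G(0) = D - C A^{-1} B = 0 - (-1/5) = 1/5 ≈ 0.2000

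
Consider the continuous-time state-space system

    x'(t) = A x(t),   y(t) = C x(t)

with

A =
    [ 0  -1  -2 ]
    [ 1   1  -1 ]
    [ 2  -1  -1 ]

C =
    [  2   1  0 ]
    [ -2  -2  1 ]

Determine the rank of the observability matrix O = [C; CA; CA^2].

3

CA = [[1, -1, -5], [0, -1, 5]]
CA^2 = [[-11, 3, 4], [9, -6, -4]]
Observability matrix O = [C; CA; CA^2] = [[2, 1, 0], [-2, -2, 1], [1, -1, -5], [0, -1, 5], [-11, 3, 4], [9, -6, -4]]
Take the 3×3 submatrix of O formed by rows 1, 2, 3: [[2, 1, 0], [-2, -2, 1], [1, -1, -5]]. Its determinant is 2·((-2)·(-5) - 1·(-1)) - 1·((-2)·(-5) - 1·1) + 0·((-2)·(-1) - (-2)·1) = 2·11 - 1·9 + 0·4 = 13 ≠ 0.
So rank(O) ≥ 3; since O has 3 columns, rank(O) = 3.
rank(O) = 3 = n, so the pair (A, C) is completely observable.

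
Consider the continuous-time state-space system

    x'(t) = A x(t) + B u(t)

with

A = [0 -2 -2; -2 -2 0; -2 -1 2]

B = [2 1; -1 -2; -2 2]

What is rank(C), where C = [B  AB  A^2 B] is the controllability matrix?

3

AB = [[6, 0], [-2, 2], [-7, 4]]
A^2B = [[18, -12], [-8, -4], [-24, 6]]
Controllability matrix C = [B  AB  A^2B] = [[2, 1, 6, 0, 18, -12], [-1, -2, -2, 2, -8, -4], [-2, 2, -7, 4, -24, 6]]
Take the 3×3 submatrix of C formed by columns 1, 2, 3: [[2, 1, 6], [-1, -2, -2], [-2, 2, -7]]. Its determinant is 2·((-2)·(-7) - (-2)·2) - 1·((-1)·(-7) - (-2)·(-2)) + 6·((-1)·2 - (-2)·(-2)) = 2·18 - 1·3 + 6·(-6) = -3 ≠ 0.
So rank(C) ≥ 3; since C has 3 rows, rank(C) = 3.
rank(C) = 3 = n, so the pair (A, B) is completely controllable.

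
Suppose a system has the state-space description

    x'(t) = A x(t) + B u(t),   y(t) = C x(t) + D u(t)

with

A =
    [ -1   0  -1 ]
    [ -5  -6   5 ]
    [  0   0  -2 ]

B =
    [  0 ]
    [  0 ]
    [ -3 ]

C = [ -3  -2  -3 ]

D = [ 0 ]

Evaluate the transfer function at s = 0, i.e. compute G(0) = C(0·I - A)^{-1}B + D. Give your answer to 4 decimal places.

5.0000

G(0) = C(-A)^{-1}B + D = -C A^{-1} B + D.
det A = -12, so A^{-1} = (1/-12)·adj(A) = [[-1, 0, 1/2], [5/6, -1/6, -5/6], [0, 0, -1/2]]
A^{-1} B = [-3/2, 5/2, 3/2]^T
C A^{-1} B = -5
G(0) = D - C A^{-1} B = 0 - (-5) = 5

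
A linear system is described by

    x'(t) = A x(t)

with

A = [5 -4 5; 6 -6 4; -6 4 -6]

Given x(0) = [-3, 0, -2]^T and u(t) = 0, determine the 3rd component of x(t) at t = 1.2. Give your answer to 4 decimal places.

2.5832

det(sI - A) = s^3 - (tr A)s^2 + (M11 + M22 + M33)s - det A, where Mii is the 2×2 principal minor of A obtained by deleting row i and column i.
tr A = 5 + (-6) + (-6) = -7; M11 = (-6)·(-6) - 4·4 = 36 - 16 = 20; M22 = 5·(-6) - 5·(-6) = -30 - (-30) = 0; M33 = 5·(-6) - (-4)·6 = -30 - (-24) = -6; sum of minors = 14.
det A = 5·((-6)·(-6) - 4·4) - (-4)·(6·(-6) - 4·(-6)) + 5·(6·4 - (-6)·(-6)) = 5·20 - (-4)·(-12) + 5·(-12) = -8.
So p(s) = det(sI - A) = s^3 + 7s^2 + 14s + 8.
Rational-root test: any integer root divides 8. Testing small divisors, s = -1 works: p(-1) = -1 + 7 + (-14) + 8 = 0, so (s + 1) is a factor.
Dividing, p(s) = (s + 1)(s^2 + 6s + 8).
Factor s^2 + 6s + 8: two numbers with sum -6 and product 8 are -2 and -4, so s^2 + 6s + 8 = (s + 2)(s + 4).
Hence p(s) = (s + 1) (s + 2) (s + 4), with roots -4, -2, -1.
The eigenvalues -4, -2, -1 are distinct and real, so A is diagonalisable and x(t) = e^{At} x(0) = V diag(e^{λ_i t}) V^{-1} x(0), where the columns of V are the eigenvectors.
λ = -4: A - (-4)I = [[9, -4, 5], [6, -2, 4], [-6, 4, -2]]. v must be orthogonal to every row; (row 1) × (row 2) = [-6, -6, 6], so take v_1 = [-1, -1, 1]^T.
λ = -2: A - (-2)I = [[7, -4, 5], [6, -4, 4], [-6, 4, -4]]. v must be orthogonal to every row; (row 1) × (row 2) = [4, 2, -4], so take v_2 = [-2, -1, 2]^T.
λ = -1: A - (-1)I = [[6, -4, 5], [6, -5, 4], [-6, 4, -5]]. v must be orthogonal to every row; (row 1) × (row 2) = [9, 6, -6], so take v_3 = [3, 2, -2]^T.
V = [v_1 v_2 v_3] = [[-1, -2, 3], [-1, -1, 2], [1, 2, -2]] has det V = -1, so V^{-1} = adj(V)/det V = [[2, -2, 1], [0, 1, 1], [1, 0, 1]].
Modal coordinates z(0) = V^{-1} x(0): 2·(-3) + (-2)·0 + 1·(-2) = -8; 0·(-3) + 1·0 + 1·(-2) = -2; 1·(-3) + 0·0 + 1·(-2) = -5; so z(0) = [-8, -2, -5]^T.
x_3(t) = Σ_i (v_i)_3 · z_i(0) · e^{λ_i t} (row 3 of V times the modal terms).
x_3(1.2) = 1·(-8)·e^{-4·1.2} + 2·(-2)·e^{-2·1.2} + (-2)·(-5)·e^{-1·1.2} = (-8)·0.008230 + (-4)·0.090718 + 10·0.301194 = 2.5832.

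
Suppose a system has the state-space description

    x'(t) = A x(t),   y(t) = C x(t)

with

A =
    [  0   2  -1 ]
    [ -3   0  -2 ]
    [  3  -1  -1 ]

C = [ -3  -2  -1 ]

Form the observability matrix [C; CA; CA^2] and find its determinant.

CA = [[3, -5, 8]]
CA^2 = [[39, -2, -1]]
Observability matrix O = [C; CA; CA^2] = [[-3, -2, -1], [3, -5, 8], [39, -2, -1]]
Expanding along the first row, det(O) = (-3)·((-5)·(-1) - 8·(-2)) - (-2)·(3·(-1) - 8·39) + (-1)·(3·(-2) - (-5)·39) = (-3)·21 - (-2)·(-315) + (-1)·189 = -882
Since det(O) ≠ 0, rank(O) = 3 and the system is completely observable.

-882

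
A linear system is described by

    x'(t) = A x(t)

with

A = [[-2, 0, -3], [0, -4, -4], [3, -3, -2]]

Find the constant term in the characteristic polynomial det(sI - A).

28

Expand det(sI - A) for the 3×3 matrix.
p(s) = s^3 + 8s^2 + 17s + 28.
(Check: constant term = det(-A) = (-1)^3 det A = 28; coefficient of s^2 = -tr A = 8.)
The constant term is 28.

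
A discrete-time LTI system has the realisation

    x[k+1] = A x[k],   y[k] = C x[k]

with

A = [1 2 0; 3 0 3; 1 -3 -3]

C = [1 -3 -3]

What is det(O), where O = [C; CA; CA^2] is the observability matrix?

CA = [[-11, 11, 0]]
CA^2 = [[22, -22, 33]]
Observability matrix O = [C; CA; CA^2] = [[1, -3, -3], [-11, 11, 0], [22, -22, 33]]
Expanding along the first row, det(O) = 1·(11·33 - 0·(-22)) - (-3)·((-11)·33 - 0·22) + (-3)·((-11)·(-22) - 11·22) = 1·363 - (-3)·(-363) + (-3)·0 = -726
Since det(O) ≠ 0, rank(O) = 3 and the system is completely observable.

-726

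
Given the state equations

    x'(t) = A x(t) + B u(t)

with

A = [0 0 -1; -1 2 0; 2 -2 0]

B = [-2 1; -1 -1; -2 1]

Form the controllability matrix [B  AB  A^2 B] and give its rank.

AB = [[2, -1], [0, -3], [-2, 4]]
A^2B = [[2, -4], [-2, -5], [4, 4]]
Controllability matrix C = [B  AB  A^2B] = [[-2, 1, 2, -1, 2, -4], [-1, -1, 0, -3, -2, -5], [-2, 1, -2, 4, 4, 4]]
Take the 3×3 submatrix of C formed by columns 1, 2, 3: [[-2, 1, 2], [-1, -1, 0], [-2, 1, -2]]. Its determinant is (-2)·((-1)·(-2) - 0·1) - 1·((-1)·(-2) - 0·(-2)) + 2·((-1)·1 - (-1)·(-2)) = (-2)·2 - 1·2 + 2·(-3) = -12 ≠ 0.
So rank(C) ≥ 3; since C has 3 rows, rank(C) = 3.
rank(C) = 3 = n, so the pair (A, B) is completely controllable.

3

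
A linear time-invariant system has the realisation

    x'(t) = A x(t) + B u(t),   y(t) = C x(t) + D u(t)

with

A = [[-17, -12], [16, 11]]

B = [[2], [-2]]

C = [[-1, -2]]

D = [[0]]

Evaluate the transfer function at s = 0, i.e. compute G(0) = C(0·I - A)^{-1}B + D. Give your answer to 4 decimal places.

0.4000

G(0) = C(-A)^{-1}B + D = -C A^{-1} B + D.
det A = 5, so A^{-1} = (1/5)·adj(A) = [[11/5, 12/5], [-16/5, -17/5]]
A^{-1} B = [-2/5, 2/5]^T
C A^{-1} B = -2/5
G(0) = D - C A^{-1} B = 0 - (-2/5) = 2/5 ≈ 0.4000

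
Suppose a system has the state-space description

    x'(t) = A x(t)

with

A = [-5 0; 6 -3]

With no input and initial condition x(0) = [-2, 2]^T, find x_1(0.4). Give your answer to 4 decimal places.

det(sI - A) = s^2 - (tr A)s + det A, with tr A = (-5) + (-3) = -8 and det A = (-5)·(-3) - 0·6 = 15 - 0 = 15.
So p(s) = det(sI - A) = s^2 + 8s + 15.
Factor s^2 + 8s + 15: two numbers with sum -8 and product 15 are -3 and -5, so s^2 + 8s + 15 = (s + 3)(s + 5).
Hence p(s) = (s + 3) (s + 5), with roots -5, -3.
The eigenvalues -5, -3 are distinct and real, so A is diagonalisable and x(t) = e^{At} x(0) = V diag(e^{λ_i t}) V^{-1} x(0), where the columns of V are the eigenvectors.
λ = -5: A - (-5)I = [[0, 0], [6, 2]]. Row 2 gives 6·v1 + 2·v2 = 0, so take v_1 = [-1, 3]^T.
λ = -3: A - (-3)I = [[-2, 0], [6, 0]]. Row 1 gives (-2)·v1 + 0·v2 = 0, so take v_2 = [0, 1]^T.
V = [v_1 v_2] = [[-1, 0], [3, 1]] has det V = -1, so V^{-1} = adj(V)/det V = [[-1, 0], [3, 1]].
Modal coordinates z(0) = V^{-1} x(0): (-1)·(-2) + 0·2 = 2; 3·(-2) + 1·2 = -4; so z(0) = [2, -4]^T.
x_1(t) = Σ_i (v_i)_1 · z_i(0) · e^{λ_i t} (row 1 of V times the modal terms).
x_1(0.4) = (-1)·2·e^{-5·0.4} + 0·(-4)·e^{-3·0.4} = (-2)·0.135335 + 0·0.301194 = -0.2707.

-0.2707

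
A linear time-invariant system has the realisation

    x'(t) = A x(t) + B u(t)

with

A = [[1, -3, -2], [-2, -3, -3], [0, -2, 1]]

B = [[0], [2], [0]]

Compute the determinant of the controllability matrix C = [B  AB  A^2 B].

-64

AB = [[-6], [-6], [-4]]
A^2B = [[20], [42], [8]]
Controllability matrix C = [B  AB  A^2B] = [[0, -6, 20], [2, -6, 42], [0, -4, 8]]
Expanding along the first row, det(C) = 0·((-6)·8 - 42·(-4)) - (-6)·(2·8 - 42·0) + 20·(2·(-4) - (-6)·0) = 0·120 - (-6)·16 + 20·(-8) = -64
Since det(C) ≠ 0, rank(C) = 3 and the system is completely controllable.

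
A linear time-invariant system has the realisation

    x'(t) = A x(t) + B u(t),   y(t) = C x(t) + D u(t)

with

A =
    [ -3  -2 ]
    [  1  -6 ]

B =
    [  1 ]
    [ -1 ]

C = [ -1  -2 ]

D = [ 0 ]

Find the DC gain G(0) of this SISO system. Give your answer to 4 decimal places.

-0.2000

G(0) = C(-A)^{-1}B + D = -C A^{-1} B + D.
det A = 20, so A^{-1} = (1/20)·adj(A) = [[-3/10, 1/10], [-1/20, -3/20]]
A^{-1} B = [-2/5, 1/10]^T
C A^{-1} B = 1/5
G(0) = D - C A^{-1} B = 0 - (1/5) = -1/5 ≈ -0.2000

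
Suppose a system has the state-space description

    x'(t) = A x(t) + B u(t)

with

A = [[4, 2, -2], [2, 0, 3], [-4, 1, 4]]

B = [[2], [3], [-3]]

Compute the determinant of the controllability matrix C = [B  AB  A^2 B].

AB = [[20], [-5], [-17]]
A^2B = [[104], [-11], [-153]]
Controllability matrix C = [B  AB  A^2B] = [[2, 20, 104], [3, -5, -11], [-3, -17, -153]]
Expanding along the first row, det(C) = 2·((-5)·(-153) - (-11)·(-17)) - 20·(3·(-153) - (-11)·(-3)) + 104·(3·(-17) - (-5)·(-3)) = 2·578 - 20·(-492) + 104·(-66) = 4132
Since det(C) ≠ 0, rank(C) = 3 and the system is completely controllable.

4132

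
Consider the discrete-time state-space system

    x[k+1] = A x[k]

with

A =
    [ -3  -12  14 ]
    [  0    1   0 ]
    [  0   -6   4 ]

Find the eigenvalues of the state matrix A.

-3, 1, 4

det(zI - A) = z^3 - (tr A)z^2 + (M11 + M22 + M33)z - det A, where Mii is the 2×2 principal minor of A obtained by deleting row i and column i.
tr A = (-3) + 1 + 4 = 2; M11 = 1·4 - 0·(-6) = 4 - 0 = 4; M22 = (-3)·4 - 14·0 = -12 - 0 = -12; M33 = (-3)·1 - (-12)·0 = -3 - 0 = -3; sum of minors = -11.
det A = (-3)·(1·4 - 0·(-6)) - (-12)·(0·4 - 0·0) + 14·(0·(-6) - 1·0) = (-3)·4 - (-12)·0 + 14·0 = -12.
So p(z) = det(zI - A) = z^3 - 2z^2 - 11z + 12.
Rational-root test: any integer root divides 12. Testing small divisors, z = 1 works: p(1) = 1 + (-2) + (-11) + 12 = 0, so (z - 1) is a factor.
Dividing, p(z) = (z - 1)(z^2 - z - 12).
Factor z^2 - z - 12: two numbers with sum 1 and product -12 are 4 and -3, so z^2 - z - 12 = (z - 4)(z + 3).
Hence p(z) = (z - 4) (z - 1) (z + 3), with roots -3, 1, 4.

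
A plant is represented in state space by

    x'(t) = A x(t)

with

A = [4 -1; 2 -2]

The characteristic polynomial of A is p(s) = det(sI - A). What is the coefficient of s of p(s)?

-2

For a 2×2 matrix, det(sI - A) = s^2 - (tr A)s + det A.
tr A = 2, det A = -6.
So p(s) = s^2 - 2s - 6.
The coefficient of s is -2.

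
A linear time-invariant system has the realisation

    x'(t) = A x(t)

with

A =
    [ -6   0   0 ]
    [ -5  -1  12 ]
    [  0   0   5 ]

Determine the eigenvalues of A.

det(sI - A) = s^3 - (tr A)s^2 + (M11 + M22 + M33)s - det A, where Mii is the 2×2 principal minor of A obtained by deleting row i and column i.
tr A = (-6) + (-1) + 5 = -2; M11 = (-1)·5 - 12·0 = -5 - 0 = -5; M22 = (-6)·5 - 0·0 = -30 - 0 = -30; M33 = (-6)·(-1) - 0·(-5) = 6 - 0 = 6; sum of minors = -29.
det A = (-6)·((-1)·5 - 12·0) - 0·((-5)·5 - 12·0) + 0·((-5)·0 - (-1)·0) = (-6)·(-5) - 0·(-25) + 0·0 = 30.
So p(s) = det(sI - A) = s^3 + 2s^2 - 29s - 30.
Rational-root test: any integer root divides -30. Testing small divisors, s = -1 works: p(-1) = -1 + 2 + 29 + (-30) = 0, so (s + 1) is a factor.
Dividing, p(s) = (s + 1)(s^2 + s - 30).
Factor s^2 + s - 30: two numbers with sum -1 and product -30 are 5 and -6, so s^2 + s - 30 = (s - 5)(s + 6).
Hence p(s) = (s - 5) (s + 1) (s + 6), with roots -6, -1, 5.
At least one eigenvalue has non-negative real part, so the system is not asymptotically stable.

-6, -1, 5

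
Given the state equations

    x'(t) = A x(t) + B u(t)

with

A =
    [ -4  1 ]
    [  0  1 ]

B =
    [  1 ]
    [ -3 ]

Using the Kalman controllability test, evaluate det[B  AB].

-24

AB = [[-7], [-3]]
Controllability matrix C = [B  AB] = [[1, -7], [-3, -3]]
det(C) = 1·(-3) - (-7)·(-3) = -3 - 21 = -24
Since det(C) ≠ 0, rank(C) = 2 and the system is completely controllable.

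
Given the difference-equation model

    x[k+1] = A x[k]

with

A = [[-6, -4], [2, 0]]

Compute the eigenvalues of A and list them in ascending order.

det(zI - A) = z^2 - (tr A)z + det A, with tr A = (-6) + 0 = -6 and det A = (-6)·0 - (-4)·2 = 0 - (-8) = 8.
So p(z) = det(zI - A) = z^2 + 6z + 8.
Factor z^2 + 6z + 8: two numbers with sum -6 and product 8 are -2 and -4, so z^2 + 6z + 8 = (z + 2)(z + 4).
Hence p(z) = (z + 2) (z + 4), with roots -4, -2.

-4, -2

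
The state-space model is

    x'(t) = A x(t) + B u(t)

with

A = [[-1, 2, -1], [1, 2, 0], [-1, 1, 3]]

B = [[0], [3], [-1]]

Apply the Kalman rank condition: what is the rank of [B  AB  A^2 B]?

AB = [[7], [6], [0]]
A^2B = [[5], [19], [-1]]
Controllability matrix C = [B  AB  A^2B] = [[0, 7, 5], [3, 6, 19], [-1, 0, -1]]
det(C) = 0·(6·(-1) - 19·0) - 7·(3·(-1) - 19·(-1)) + 5·(3·0 - 6·(-1)) = 0·(-6) - 7·16 + 5·6 = -82 ≠ 0, so rank(C) = 3.
rank(C) = 3 = n, so the pair (A, B) is completely controllable.

3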